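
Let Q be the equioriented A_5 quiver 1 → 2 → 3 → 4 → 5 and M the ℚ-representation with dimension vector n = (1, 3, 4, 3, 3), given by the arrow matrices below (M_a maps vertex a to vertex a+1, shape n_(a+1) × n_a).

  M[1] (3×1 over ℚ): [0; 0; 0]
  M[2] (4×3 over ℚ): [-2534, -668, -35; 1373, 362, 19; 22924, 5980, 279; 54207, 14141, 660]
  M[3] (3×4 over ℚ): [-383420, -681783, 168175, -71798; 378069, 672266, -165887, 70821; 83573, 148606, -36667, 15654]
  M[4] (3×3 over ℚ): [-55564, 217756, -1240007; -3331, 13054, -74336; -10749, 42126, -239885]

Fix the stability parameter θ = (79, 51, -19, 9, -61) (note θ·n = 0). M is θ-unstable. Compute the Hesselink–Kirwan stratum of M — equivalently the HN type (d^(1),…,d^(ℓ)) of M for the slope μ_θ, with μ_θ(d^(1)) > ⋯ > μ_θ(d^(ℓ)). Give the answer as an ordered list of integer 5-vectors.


Via rank(M_{q-1}∘⋯∘M_p): M ≅ I[1,1], I[2,4], I[2,5]^2, I[3,3], I[5,5].
μ_θ-semistable layers: μ^(1)=79; μ^(2)=41/3; μ^(3)=-5; μ^(4)=-19; μ^(5)=-61

((1, 0, 0, 0, 0); (0, 1, 1, 1, 0); (0, 2, 2, 2, 2); (0, 0, 1, 0, 0); (0, 0, 0, 0, 1))


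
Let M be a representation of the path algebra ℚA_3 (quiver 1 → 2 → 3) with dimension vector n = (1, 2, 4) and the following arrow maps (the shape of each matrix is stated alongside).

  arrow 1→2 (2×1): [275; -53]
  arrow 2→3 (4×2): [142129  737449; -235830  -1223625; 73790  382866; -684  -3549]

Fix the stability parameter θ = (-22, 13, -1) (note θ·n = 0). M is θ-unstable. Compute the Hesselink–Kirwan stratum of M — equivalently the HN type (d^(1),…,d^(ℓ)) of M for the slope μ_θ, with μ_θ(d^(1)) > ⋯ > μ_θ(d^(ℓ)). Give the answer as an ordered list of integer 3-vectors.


Barcode: M ≅ I[1,3], I[2,3], I[3,3]^2. HN layers by μ_θ (3 steps, strictly decreasing):
  μ^(1)=6; μ^(2)=-1; μ^(3)=-22

((0, 2, 2); (0, 0, 2); (1, 0, 0))


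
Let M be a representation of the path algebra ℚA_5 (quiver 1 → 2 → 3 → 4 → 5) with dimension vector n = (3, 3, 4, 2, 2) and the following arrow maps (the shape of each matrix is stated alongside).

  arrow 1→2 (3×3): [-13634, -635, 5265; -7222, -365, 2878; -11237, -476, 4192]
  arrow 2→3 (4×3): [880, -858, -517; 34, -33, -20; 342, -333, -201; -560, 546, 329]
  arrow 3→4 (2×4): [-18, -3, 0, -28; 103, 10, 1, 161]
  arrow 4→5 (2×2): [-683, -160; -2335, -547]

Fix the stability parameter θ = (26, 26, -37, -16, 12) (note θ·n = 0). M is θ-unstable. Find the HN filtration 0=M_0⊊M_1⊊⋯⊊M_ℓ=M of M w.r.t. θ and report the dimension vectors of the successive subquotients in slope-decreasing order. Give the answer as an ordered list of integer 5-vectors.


Interval decomposition of M: I[1,2], I[1,5]^2, I[3,3]^2.
HN type (ℓ=4): μ^(1)=26; μ^(2)=12; μ^(3)=-1/4; μ^(4)=-37

((1, 1, 0, 0, 0); (0, 0, 0, 0, 2); (2, 2, 2, 2, 0); (0, 0, 2, 0, 0))


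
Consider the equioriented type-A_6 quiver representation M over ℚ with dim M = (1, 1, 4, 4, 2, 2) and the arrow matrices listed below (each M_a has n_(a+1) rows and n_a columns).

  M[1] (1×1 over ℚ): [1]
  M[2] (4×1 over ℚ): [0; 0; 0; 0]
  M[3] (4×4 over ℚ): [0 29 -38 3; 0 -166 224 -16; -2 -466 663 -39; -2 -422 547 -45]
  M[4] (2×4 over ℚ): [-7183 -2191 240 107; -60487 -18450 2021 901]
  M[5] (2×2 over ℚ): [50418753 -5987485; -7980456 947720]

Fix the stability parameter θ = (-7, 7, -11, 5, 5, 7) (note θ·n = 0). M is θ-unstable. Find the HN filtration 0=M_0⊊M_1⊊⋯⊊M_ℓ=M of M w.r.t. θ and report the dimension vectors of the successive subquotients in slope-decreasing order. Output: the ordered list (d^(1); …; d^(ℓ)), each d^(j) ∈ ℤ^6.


Barcode: M ≅ I[1,2], I[3,3], I[3,4], I[3,5], I[3,6], I[4,4], I[6,6]. HN layers by μ_θ (4 steps, strictly decreasing):
  μ^(1)=7; μ^(2)=5; μ^(3)=-7; μ^(4)=-11

((0, 1, 0, 0, 0, 2); (0, 0, 0, 4, 2, 0); (1, 0, 0, 0, 0, 0); (0, 0, 4, 0, 0, 0))


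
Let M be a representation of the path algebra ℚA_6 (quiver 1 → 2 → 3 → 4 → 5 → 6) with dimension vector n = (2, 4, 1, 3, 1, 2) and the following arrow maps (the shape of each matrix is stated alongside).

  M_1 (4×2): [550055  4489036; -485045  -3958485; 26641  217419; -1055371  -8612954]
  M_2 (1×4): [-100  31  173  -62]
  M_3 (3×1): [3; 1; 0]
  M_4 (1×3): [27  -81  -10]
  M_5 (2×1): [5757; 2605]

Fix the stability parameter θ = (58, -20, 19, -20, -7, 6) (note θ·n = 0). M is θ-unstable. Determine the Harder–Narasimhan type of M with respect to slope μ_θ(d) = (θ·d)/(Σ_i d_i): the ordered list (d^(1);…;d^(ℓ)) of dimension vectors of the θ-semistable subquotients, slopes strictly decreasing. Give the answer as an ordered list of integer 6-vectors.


Barcode: M ≅ I[1,2]^2, I[2,2], I[2,4], I[4,4], I[4,6], I[6,6]. HN layers by μ_θ (5 steps, strictly decreasing):
  μ^(1)=19; μ^(2)=6; μ^(3)=-1/2; μ^(4)=-7; μ^(5)=-20

((2, 2, 0, 0, 0, 0); (0, 0, 0, 0, 0, 2); (0, 0, 1, 1, 0, 0); (0, 0, 0, 0, 1, 0); (0, 2, 0, 2, 0, 0))


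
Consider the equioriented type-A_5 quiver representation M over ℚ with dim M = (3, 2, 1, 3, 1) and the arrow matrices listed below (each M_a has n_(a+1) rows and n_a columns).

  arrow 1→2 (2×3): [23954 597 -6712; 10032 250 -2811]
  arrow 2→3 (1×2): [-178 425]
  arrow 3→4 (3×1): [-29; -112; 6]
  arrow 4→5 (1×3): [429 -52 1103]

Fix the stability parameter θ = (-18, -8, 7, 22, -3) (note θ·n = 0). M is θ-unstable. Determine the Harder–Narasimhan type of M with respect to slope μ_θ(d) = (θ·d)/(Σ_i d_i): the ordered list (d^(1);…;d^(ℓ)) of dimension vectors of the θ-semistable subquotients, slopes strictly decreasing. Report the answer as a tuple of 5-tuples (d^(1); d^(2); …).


Via rank(M_{q-1}∘⋯∘M_p): M ≅ I[1,1], I[1,2], I[1,5], I[4,4]^2.
μ_θ-semistable layers: μ^(1)=22; μ^(2)=19/2; μ^(3)=7; μ^(4)=-8; μ^(5)=-18

((0, 0, 0, 2, 0); (0, 0, 0, 1, 1); (0, 0, 1, 0, 0); (0, 2, 0, 0, 0); (3, 0, 0, 0, 0))


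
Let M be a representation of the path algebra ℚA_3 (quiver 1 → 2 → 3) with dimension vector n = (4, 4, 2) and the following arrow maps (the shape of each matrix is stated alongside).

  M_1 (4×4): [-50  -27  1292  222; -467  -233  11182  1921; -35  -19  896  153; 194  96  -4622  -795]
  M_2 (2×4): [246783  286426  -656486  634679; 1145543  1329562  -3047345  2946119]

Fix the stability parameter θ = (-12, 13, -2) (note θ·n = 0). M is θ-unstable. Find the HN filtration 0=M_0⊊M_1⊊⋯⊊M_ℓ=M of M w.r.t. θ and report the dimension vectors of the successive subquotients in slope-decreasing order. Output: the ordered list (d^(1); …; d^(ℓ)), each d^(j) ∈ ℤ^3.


Interval decomposition of M: I[1,2]^2, I[1,3]^2.
HN type (ℓ=3): μ^(1)=13; μ^(2)=11/2; μ^(3)=-12

((0, 2, 0); (0, 2, 2); (4, 0, 0))


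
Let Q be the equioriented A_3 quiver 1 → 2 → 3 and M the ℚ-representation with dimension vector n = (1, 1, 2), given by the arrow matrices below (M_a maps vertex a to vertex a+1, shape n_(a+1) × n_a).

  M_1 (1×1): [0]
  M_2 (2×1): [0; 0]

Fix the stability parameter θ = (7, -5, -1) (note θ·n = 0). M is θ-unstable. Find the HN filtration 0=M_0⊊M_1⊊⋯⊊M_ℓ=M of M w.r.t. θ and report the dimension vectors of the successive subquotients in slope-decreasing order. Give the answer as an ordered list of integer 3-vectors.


Barcode: M ≅ I[1,1], I[2,2], I[3,3]^2. HN layers by μ_θ (3 steps, strictly decreasing):
  μ^(1)=7; μ^(2)=-1; μ^(3)=-5

((1, 0, 0); (0, 0, 2); (0, 1, 0))


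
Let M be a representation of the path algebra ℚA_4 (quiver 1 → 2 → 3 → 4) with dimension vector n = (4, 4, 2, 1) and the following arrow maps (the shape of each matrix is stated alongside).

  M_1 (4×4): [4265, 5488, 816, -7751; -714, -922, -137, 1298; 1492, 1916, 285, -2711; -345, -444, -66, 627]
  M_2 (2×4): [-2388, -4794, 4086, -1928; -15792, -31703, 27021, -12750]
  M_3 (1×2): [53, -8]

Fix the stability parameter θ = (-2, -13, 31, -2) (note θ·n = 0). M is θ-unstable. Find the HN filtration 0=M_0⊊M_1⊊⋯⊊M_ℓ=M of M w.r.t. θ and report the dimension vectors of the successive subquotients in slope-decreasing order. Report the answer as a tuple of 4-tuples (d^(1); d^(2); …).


Via rank(M_{q-1}∘⋯∘M_p): M ≅ I[1,1], I[1,2]^2, I[1,4], I[2,3].
μ_θ-semistable layers: μ^(1)=31; μ^(2)=29/2; μ^(3)=-2; μ^(4)=-15/2; μ^(5)=-13

((0, 0, 1, 0); (0, 0, 1, 1); (1, 0, 0, 0); (3, 3, 0, 0); (0, 1, 0, 0))


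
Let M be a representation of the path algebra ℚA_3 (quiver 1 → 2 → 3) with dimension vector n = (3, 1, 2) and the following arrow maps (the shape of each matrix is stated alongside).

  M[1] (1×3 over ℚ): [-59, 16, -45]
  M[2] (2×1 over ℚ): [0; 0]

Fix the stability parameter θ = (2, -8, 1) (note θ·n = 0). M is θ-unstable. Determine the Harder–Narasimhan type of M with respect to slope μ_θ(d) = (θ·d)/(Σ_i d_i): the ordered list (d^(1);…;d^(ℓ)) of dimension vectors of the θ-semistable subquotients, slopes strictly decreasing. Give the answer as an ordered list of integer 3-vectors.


Barcode: M ≅ I[1,1]^2, I[1,2], I[3,3]^2. HN layers by μ_θ (3 steps, strictly decreasing):
  μ^(1)=2; μ^(2)=1; μ^(3)=-3

((2, 0, 0); (0, 0, 2); (1, 1, 0))


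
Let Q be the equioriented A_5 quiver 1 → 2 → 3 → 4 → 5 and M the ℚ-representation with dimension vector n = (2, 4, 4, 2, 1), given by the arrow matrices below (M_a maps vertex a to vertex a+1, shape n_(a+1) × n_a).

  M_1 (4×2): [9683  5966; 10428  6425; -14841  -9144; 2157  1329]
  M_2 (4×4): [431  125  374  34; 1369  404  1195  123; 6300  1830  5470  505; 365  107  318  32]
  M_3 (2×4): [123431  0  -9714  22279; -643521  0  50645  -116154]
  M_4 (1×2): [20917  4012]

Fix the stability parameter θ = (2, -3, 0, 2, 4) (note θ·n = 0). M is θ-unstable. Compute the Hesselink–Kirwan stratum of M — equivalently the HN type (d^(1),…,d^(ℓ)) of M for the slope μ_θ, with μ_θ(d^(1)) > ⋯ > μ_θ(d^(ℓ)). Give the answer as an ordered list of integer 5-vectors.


Interval decomposition of M: I[1,3]^2, I[2,2], I[2,4], I[3,5].
HN type (ℓ=5): μ^(1)=4; μ^(2)=2; μ^(3)=0; μ^(4)=-1/2; μ^(5)=-3

((0, 0, 0, 0, 1); (0, 0, 0, 2, 0); (0, 0, 4, 0, 0); (2, 2, 0, 0, 0); (0, 2, 0, 0, 0))


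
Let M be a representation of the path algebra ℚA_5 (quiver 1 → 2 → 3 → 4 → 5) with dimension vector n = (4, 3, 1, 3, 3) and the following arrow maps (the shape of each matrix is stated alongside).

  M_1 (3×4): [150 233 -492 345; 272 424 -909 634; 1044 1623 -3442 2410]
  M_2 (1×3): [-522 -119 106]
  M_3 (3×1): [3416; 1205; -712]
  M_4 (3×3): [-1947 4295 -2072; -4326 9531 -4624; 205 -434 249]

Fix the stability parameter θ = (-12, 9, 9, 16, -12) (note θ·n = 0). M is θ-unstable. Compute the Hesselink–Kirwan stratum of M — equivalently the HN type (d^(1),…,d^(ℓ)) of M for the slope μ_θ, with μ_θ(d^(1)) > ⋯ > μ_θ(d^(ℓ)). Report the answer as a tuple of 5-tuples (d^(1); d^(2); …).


Via rank(M_{q-1}∘⋯∘M_p): M ≅ I[1,1], I[1,2]^2, I[1,5], I[4,5]^2.
μ_θ-semistable layers: μ^(1)=9; μ^(2)=11/2; μ^(3)=2; μ^(4)=-12

((0, 2, 0, 0, 0); (0, 1, 1, 1, 1); (0, 0, 0, 2, 2); (4, 0, 0, 0, 0))


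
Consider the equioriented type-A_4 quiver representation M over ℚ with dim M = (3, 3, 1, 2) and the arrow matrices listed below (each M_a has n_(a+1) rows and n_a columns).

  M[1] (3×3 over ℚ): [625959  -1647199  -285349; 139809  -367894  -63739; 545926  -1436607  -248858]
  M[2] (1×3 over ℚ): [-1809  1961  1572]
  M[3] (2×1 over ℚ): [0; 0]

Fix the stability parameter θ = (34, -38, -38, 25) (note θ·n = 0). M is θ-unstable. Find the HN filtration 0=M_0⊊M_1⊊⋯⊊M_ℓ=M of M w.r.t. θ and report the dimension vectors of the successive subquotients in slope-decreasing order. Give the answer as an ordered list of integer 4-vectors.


Via rank(M_{q-1}∘⋯∘M_p): M ≅ I[1,1], I[1,2], I[1,3], I[2,2], I[4,4]^2.
μ_θ-semistable layers: μ^(1)=34; μ^(2)=25; μ^(3)=-2; μ^(4)=-14; μ^(5)=-38

((1, 0, 0, 0); (0, 0, 0, 2); (1, 1, 0, 0); (1, 1, 1, 0); (0, 1, 0, 0))


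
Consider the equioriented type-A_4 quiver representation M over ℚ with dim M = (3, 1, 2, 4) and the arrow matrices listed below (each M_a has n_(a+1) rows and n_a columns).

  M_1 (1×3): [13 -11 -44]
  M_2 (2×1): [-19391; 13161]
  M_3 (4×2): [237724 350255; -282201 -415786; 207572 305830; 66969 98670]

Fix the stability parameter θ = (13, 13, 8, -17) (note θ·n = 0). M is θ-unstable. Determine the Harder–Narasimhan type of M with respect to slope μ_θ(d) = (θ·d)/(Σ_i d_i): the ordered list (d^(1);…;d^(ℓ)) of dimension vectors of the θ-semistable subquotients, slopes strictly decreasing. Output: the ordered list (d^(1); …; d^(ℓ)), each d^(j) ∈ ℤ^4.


Via rank(M_{q-1}∘⋯∘M_p): M ≅ I[1,1]^2, I[1,4], I[3,4], I[4,4]^2.
μ_θ-semistable layers: μ^(1)=13; μ^(2)=17/4; μ^(3)=-9/2; μ^(4)=-17

((2, 0, 0, 0); (1, 1, 1, 1); (0, 0, 1, 1); (0, 0, 0, 2))


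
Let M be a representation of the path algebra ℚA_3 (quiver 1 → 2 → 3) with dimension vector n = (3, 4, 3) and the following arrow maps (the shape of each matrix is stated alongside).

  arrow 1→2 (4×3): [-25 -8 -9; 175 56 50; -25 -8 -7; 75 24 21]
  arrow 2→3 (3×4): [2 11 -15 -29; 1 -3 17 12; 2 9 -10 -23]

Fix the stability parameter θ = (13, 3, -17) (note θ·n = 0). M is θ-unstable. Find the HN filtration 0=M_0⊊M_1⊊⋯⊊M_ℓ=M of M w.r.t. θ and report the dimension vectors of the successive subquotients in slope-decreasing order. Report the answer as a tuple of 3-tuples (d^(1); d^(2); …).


Via rank(M_{q-1}∘⋯∘M_p): M ≅ I[1,1], I[1,3]^2, I[2,2], I[2,3].
μ_θ-semistable layers: μ^(1)=13; μ^(2)=3; μ^(3)=-1/3; μ^(4)=-7

((1, 0, 0); (0, 1, 0); (2, 2, 2); (0, 1, 1))


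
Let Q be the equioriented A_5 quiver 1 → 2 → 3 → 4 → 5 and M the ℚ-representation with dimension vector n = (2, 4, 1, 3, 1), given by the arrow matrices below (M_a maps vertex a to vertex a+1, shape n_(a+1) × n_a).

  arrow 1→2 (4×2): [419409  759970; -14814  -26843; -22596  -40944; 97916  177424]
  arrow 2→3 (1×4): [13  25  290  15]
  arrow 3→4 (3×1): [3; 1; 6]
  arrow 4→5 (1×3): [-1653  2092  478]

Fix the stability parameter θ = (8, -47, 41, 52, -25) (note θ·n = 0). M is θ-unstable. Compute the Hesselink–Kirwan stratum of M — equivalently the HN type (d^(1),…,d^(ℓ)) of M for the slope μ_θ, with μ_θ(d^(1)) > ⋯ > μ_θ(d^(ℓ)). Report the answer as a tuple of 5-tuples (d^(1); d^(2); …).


Via rank(M_{q-1}∘⋯∘M_p): M ≅ I[1,2], I[1,5], I[2,2]^2, I[4,4]^2.
μ_θ-semistable layers: μ^(1)=52; μ^(2)=68/3; μ^(3)=-39/2; μ^(4)=-47

((0, 0, 0, 2, 0); (0, 0, 1, 1, 1); (2, 2, 0, 0, 0); (0, 2, 0, 0, 0))


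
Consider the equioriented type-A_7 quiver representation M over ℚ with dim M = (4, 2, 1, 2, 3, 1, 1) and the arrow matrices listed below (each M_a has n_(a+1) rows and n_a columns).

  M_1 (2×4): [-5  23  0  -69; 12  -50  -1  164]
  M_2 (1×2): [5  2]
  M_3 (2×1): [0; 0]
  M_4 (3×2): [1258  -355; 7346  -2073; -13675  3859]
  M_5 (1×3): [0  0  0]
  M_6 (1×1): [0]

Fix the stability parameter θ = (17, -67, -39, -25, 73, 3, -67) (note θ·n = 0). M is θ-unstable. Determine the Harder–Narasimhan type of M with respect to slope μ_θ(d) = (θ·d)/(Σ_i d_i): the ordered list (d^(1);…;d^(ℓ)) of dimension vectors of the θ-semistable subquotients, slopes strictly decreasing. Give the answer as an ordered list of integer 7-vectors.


Barcode: M ≅ I[1,1]^2, I[1,2], I[1,3], I[4,5]^2, I[5,5], I[6,6], I[7,7]. HN layers by μ_θ (6 steps, strictly decreasing):
  μ^(1)=73; μ^(2)=17; μ^(3)=3; μ^(4)=-25; μ^(5)=-89/3; μ^(6)=-67

((0, 0, 0, 0, 3, 0, 0); (2, 0, 0, 0, 0, 0, 0); (0, 0, 0, 0, 0, 1, 0); (1, 1, 0, 2, 0, 0, 0); (1, 1, 1, 0, 0, 0, 0); (0, 0, 0, 0, 0, 0, 1))


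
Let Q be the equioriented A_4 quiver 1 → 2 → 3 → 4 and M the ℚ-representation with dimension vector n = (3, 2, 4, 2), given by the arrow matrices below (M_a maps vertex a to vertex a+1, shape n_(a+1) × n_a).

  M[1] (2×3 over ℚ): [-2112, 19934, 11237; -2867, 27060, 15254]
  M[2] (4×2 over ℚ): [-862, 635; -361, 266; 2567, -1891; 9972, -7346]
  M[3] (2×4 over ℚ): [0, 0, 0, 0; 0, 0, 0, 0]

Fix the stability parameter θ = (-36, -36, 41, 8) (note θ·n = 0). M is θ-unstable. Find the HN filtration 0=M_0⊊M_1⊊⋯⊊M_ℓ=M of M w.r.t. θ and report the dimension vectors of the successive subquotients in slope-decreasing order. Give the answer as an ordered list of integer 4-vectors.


Interval decomposition of M: I[1,1], I[1,3]^2, I[3,3]^2, I[4,4]^2.
HN type (ℓ=3): μ^(1)=41; μ^(2)=8; μ^(3)=-36

((0, 0, 4, 0); (0, 0, 0, 2); (3, 2, 0, 0))


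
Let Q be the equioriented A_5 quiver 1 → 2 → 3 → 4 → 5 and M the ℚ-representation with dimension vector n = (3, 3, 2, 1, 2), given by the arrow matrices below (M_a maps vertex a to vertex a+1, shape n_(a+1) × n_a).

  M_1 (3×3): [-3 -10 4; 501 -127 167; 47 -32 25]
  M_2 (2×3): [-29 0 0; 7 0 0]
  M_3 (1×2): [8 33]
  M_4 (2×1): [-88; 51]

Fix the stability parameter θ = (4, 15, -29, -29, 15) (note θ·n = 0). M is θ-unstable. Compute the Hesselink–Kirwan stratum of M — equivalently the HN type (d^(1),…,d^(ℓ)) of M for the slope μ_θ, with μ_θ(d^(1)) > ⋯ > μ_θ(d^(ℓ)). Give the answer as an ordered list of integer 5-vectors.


Interval decomposition of M: I[1,2]^2, I[1,5], I[3,3], I[5,5].
HN type (ℓ=4): μ^(1)=15; μ^(2)=4; μ^(3)=-39/4; μ^(4)=-29

((0, 2, 0, 0, 2); (2, 0, 0, 0, 0); (1, 1, 1, 1, 0); (0, 0, 1, 0, 0))


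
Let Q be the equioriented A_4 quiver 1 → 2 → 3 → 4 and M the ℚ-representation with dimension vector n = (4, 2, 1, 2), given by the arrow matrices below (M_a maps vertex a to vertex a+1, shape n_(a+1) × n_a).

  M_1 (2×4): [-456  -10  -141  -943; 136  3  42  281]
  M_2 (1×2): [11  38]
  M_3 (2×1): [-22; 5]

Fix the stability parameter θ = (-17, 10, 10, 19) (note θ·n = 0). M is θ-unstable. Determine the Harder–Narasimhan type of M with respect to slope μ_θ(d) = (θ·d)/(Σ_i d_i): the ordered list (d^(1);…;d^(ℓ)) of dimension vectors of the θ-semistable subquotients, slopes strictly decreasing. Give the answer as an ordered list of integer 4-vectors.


Interval decomposition of M: I[1,1]^2, I[1,2], I[1,4], I[4,4].
HN type (ℓ=3): μ^(1)=19; μ^(2)=10; μ^(3)=-17

((0, 0, 0, 2); (0, 2, 1, 0); (4, 0, 0, 0))


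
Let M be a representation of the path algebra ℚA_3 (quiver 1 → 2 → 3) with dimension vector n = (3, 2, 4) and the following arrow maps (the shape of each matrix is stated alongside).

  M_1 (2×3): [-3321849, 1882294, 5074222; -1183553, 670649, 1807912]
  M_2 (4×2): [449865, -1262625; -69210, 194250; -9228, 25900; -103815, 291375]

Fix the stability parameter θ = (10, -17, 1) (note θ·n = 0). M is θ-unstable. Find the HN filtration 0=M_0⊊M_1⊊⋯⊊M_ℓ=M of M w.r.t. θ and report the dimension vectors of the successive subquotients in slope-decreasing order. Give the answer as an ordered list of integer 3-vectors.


Interval decomposition of M: I[1,1], I[1,2], I[1,3], I[3,3]^3.
HN type (ℓ=3): μ^(1)=10; μ^(2)=1; μ^(3)=-7/2

((1, 0, 0); (0, 0, 4); (2, 2, 0))


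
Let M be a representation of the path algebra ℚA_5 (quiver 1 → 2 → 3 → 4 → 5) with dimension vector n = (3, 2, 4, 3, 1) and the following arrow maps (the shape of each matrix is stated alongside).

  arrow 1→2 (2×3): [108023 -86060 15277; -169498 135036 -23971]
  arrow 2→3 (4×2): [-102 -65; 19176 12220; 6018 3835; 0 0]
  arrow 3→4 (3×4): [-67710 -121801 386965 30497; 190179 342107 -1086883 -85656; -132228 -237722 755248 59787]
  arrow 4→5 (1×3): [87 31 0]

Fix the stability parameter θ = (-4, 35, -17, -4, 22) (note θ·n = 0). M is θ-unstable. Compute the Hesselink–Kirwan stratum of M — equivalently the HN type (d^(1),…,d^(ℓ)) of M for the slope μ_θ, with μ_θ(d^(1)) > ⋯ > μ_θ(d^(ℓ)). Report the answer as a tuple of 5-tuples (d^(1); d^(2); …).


Barcode: M ≅ I[1,1], I[1,2], I[1,5], I[3,3], I[3,4]^2. HN layers by μ_θ (5 steps, strictly decreasing):
  μ^(1)=35; μ^(2)=22; μ^(3)=14/3; μ^(4)=-4; μ^(5)=-17

((0, 1, 0, 0, 0); (0, 0, 0, 0, 1); (0, 1, 1, 1, 0); (3, 0, 0, 2, 0); (0, 0, 3, 0, 0))


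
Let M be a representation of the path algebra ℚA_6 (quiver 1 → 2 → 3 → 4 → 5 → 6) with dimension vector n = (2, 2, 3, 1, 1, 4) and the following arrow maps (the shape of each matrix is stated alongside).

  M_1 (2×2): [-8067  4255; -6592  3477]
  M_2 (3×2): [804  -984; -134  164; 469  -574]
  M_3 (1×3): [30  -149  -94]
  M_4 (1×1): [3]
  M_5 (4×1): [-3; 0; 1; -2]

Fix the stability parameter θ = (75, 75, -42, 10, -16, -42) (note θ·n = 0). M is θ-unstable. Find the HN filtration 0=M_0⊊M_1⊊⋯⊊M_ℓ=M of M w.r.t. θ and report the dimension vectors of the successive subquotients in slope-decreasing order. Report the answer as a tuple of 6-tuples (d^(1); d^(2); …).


Interval decomposition of M: I[1,2], I[1,3], I[3,3], I[3,6], I[6,6]^3.
HN type (ℓ=4): μ^(1)=75; μ^(2)=36; μ^(3)=-16; μ^(4)=-42

((1, 1, 0, 0, 0, 0); (1, 1, 1, 0, 0, 0); (0, 0, 0, 1, 1, 1); (0, 0, 2, 0, 0, 3))


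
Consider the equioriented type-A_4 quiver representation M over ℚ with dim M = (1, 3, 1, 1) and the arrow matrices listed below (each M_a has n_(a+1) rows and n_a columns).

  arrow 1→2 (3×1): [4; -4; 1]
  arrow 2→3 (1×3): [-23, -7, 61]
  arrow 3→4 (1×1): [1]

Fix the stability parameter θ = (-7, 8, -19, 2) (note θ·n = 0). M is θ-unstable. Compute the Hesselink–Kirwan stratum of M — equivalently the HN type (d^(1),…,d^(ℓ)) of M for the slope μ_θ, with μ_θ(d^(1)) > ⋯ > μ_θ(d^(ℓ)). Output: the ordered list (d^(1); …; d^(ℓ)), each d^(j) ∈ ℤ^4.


Via rank(M_{q-1}∘⋯∘M_p): M ≅ I[1,4], I[2,2]^2.
μ_θ-semistable layers: μ^(1)=8; μ^(2)=2; μ^(3)=-11/2; μ^(4)=-7

((0, 2, 0, 0); (0, 0, 0, 1); (0, 1, 1, 0); (1, 0, 0, 0))


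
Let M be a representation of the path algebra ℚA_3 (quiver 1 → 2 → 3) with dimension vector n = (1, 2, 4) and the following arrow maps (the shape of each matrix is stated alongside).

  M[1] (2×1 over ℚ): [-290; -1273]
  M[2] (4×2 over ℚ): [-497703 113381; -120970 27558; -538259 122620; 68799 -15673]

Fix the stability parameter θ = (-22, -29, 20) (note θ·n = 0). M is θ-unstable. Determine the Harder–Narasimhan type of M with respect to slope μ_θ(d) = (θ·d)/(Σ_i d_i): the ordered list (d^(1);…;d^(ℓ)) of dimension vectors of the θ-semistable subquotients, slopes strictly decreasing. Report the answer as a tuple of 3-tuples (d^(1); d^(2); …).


Interval decomposition of M: I[1,3], I[2,3], I[3,3]^2.
HN type (ℓ=3): μ^(1)=20; μ^(2)=-51/2; μ^(3)=-29

((0, 0, 4); (1, 1, 0); (0, 1, 0))


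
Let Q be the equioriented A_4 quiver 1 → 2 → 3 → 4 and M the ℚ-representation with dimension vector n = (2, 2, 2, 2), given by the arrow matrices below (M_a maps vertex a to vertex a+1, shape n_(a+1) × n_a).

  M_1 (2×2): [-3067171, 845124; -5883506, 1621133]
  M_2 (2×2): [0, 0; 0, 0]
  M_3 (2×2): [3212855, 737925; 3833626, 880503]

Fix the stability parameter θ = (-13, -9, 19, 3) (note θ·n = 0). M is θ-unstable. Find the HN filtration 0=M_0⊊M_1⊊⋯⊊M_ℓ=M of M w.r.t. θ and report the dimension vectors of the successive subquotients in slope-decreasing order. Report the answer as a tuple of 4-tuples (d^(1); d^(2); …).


Interval decomposition of M: I[1,2]^2, I[3,4]^2.
HN type (ℓ=3): μ^(1)=11; μ^(2)=-9; μ^(3)=-13

((0, 0, 2, 2); (0, 2, 0, 0); (2, 0, 0, 0))


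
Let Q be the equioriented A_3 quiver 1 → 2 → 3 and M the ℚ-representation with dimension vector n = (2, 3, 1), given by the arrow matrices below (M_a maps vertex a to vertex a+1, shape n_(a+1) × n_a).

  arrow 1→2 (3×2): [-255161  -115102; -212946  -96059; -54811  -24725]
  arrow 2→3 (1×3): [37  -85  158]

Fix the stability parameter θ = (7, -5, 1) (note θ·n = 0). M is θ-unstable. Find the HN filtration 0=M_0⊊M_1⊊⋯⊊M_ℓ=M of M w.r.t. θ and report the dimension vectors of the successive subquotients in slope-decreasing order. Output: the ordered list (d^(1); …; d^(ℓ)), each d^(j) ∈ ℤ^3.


Interval decomposition of M: I[1,2], I[1,3], I[2,2].
HN type (ℓ=2): μ^(1)=1; μ^(2)=-5

((2, 2, 1); (0, 1, 0))


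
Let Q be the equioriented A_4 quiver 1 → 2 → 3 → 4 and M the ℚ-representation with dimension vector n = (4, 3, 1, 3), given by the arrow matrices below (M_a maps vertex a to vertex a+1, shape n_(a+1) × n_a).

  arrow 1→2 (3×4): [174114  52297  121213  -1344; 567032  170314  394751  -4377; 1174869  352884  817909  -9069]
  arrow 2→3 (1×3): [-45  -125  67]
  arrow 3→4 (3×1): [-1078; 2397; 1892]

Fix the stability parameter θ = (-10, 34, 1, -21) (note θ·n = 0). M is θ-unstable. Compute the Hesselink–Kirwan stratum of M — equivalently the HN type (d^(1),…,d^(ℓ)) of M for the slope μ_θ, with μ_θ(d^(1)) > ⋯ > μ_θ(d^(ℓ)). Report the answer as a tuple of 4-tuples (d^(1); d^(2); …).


Via rank(M_{q-1}∘⋯∘M_p): M ≅ I[1,1], I[1,2]^2, I[1,4], I[4,4]^2.
μ_θ-semistable layers: μ^(1)=34; μ^(2)=14/3; μ^(3)=-10; μ^(4)=-21

((0, 2, 0, 0); (0, 1, 1, 1); (4, 0, 0, 0); (0, 0, 0, 2))


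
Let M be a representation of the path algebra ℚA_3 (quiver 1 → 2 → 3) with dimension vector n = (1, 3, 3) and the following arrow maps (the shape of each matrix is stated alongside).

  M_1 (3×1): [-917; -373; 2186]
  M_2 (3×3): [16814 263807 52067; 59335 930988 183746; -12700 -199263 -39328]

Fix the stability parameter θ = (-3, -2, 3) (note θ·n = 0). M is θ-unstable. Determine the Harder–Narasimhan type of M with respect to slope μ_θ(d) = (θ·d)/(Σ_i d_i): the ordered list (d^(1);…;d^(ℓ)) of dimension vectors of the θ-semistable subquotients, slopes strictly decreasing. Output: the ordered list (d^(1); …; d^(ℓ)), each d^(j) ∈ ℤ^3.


Interval decomposition of M: I[1,3], I[2,3]^2.
HN type (ℓ=3): μ^(1)=3; μ^(2)=-2; μ^(3)=-3

((0, 0, 3); (0, 3, 0); (1, 0, 0))


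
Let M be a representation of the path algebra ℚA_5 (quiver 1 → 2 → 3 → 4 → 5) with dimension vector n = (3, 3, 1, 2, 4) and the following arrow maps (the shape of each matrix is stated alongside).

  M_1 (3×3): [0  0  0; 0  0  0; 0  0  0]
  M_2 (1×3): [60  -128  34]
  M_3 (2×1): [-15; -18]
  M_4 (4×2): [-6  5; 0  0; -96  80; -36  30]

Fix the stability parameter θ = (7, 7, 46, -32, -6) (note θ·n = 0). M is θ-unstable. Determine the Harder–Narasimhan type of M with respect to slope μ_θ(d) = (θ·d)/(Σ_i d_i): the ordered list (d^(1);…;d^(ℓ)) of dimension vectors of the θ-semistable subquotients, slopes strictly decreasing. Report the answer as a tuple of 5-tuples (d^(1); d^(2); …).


Interval decomposition of M: I[1,1]^3, I[2,2]^2, I[2,4], I[4,5], I[5,5]^3.
HN type (ℓ=3): μ^(1)=7; μ^(2)=-6; μ^(3)=-32

((3, 3, 1, 1, 0); (0, 0, 0, 0, 4); (0, 0, 0, 1, 0))


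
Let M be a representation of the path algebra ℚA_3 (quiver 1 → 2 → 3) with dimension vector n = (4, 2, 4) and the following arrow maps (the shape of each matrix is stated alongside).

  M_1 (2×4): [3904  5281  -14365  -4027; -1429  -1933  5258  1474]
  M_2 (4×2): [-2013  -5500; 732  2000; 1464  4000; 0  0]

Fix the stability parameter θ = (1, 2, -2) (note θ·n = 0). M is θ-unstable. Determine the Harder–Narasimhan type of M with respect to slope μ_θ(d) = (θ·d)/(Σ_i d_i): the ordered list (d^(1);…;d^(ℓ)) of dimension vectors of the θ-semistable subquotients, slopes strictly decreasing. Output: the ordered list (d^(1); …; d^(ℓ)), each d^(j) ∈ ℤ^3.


Barcode: M ≅ I[1,1]^2, I[1,2], I[1,3], I[3,3]^3. HN layers by μ_θ (4 steps, strictly decreasing):
  μ^(1)=2; μ^(2)=1; μ^(3)=1/3; μ^(4)=-2

((0, 1, 0); (3, 0, 0); (1, 1, 1); (0, 0, 3))


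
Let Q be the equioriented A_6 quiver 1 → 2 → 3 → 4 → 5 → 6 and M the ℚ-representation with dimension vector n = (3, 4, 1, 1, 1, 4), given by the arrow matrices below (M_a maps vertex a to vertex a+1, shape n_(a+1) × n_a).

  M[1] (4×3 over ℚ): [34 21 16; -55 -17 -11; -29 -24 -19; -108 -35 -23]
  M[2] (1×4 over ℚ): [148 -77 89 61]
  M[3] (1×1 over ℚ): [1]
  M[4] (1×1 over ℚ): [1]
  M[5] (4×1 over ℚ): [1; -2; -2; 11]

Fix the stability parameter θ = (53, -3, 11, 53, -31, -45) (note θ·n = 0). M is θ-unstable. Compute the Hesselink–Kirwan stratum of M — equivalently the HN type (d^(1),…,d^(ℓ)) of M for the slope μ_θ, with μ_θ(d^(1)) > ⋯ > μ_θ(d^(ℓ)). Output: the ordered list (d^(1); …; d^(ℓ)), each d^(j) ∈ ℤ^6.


Barcode: M ≅ I[1,2]^2, I[1,6], I[2,2], I[6,6]^3. HN layers by μ_θ (4 steps, strictly decreasing):
  μ^(1)=25; μ^(2)=19/3; μ^(3)=-3; μ^(4)=-45

((2, 2, 0, 0, 0, 0); (1, 1, 1, 1, 1, 1); (0, 1, 0, 0, 0, 0); (0, 0, 0, 0, 0, 3))


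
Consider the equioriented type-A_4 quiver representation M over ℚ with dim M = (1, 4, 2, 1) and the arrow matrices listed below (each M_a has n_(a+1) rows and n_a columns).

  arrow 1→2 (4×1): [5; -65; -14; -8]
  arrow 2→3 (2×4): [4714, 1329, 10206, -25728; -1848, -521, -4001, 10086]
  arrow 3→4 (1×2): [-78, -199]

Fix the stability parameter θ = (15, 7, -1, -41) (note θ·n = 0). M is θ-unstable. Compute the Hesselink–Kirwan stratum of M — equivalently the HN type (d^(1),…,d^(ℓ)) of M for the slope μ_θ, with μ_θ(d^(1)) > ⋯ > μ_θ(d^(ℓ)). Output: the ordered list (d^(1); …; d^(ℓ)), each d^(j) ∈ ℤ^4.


Via rank(M_{q-1}∘⋯∘M_p): M ≅ I[1,4], I[2,2]^2, I[2,3].
μ_θ-semistable layers: μ^(1)=7; μ^(2)=3; μ^(3)=-5

((0, 2, 0, 0); (0, 1, 1, 0); (1, 1, 1, 1))


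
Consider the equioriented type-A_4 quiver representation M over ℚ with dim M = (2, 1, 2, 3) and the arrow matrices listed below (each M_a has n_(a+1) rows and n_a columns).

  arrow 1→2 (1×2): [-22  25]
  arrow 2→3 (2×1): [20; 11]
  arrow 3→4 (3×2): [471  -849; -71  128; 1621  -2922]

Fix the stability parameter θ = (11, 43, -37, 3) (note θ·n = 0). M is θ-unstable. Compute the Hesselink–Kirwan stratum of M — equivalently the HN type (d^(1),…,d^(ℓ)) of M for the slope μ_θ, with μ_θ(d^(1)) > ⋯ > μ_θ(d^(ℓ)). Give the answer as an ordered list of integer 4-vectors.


Interval decomposition of M: I[1,1], I[1,4], I[3,4], I[4,4].
HN type (ℓ=4): μ^(1)=11; μ^(2)=5; μ^(3)=3; μ^(4)=-37

((1, 0, 0, 0); (1, 1, 1, 1); (0, 0, 0, 2); (0, 0, 1, 0))


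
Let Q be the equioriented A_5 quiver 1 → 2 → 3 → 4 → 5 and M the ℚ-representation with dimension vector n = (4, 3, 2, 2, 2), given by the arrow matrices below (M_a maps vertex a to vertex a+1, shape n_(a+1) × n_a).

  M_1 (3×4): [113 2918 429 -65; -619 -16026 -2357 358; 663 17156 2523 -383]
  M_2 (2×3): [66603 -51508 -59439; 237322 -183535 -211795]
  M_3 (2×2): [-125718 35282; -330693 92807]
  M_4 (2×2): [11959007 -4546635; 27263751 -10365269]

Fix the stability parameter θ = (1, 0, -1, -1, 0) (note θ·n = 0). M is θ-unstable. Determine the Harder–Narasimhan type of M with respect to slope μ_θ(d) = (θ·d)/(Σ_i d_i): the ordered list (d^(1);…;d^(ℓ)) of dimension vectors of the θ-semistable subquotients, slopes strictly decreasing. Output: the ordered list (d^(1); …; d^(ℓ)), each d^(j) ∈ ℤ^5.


Barcode: M ≅ I[1,1], I[1,2], I[1,3], I[1,5], I[4,5]. HN layers by μ_θ (5 steps, strictly decreasing):
  μ^(1)=1; μ^(2)=1/2; μ^(3)=0; μ^(4)=-1/4; μ^(5)=-1

((1, 0, 0, 0, 0); (1, 1, 0, 0, 0); (1, 1, 1, 0, 2); (1, 1, 1, 1, 0); (0, 0, 0, 1, 0))


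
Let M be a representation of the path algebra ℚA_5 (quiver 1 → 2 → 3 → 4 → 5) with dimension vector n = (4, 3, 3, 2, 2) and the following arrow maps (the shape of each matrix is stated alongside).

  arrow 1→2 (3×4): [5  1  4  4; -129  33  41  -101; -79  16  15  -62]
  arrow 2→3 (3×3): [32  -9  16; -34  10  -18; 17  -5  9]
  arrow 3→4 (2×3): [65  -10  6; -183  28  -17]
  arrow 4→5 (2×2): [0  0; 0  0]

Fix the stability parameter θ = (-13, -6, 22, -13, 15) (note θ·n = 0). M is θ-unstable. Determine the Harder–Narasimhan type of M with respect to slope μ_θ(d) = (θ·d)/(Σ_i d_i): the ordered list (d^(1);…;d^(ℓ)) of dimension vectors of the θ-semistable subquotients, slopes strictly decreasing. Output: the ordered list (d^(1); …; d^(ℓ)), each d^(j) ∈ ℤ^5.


Barcode: M ≅ I[1,1], I[1,2], I[1,4]^2, I[3,3], I[5,5]^2. HN layers by μ_θ (5 steps, strictly decreasing):
  μ^(1)=22; μ^(2)=15; μ^(3)=9/2; μ^(4)=-6; μ^(5)=-13

((0, 0, 1, 0, 0); (0, 0, 0, 0, 2); (0, 0, 2, 2, 0); (0, 3, 0, 0, 0); (4, 0, 0, 0, 0))


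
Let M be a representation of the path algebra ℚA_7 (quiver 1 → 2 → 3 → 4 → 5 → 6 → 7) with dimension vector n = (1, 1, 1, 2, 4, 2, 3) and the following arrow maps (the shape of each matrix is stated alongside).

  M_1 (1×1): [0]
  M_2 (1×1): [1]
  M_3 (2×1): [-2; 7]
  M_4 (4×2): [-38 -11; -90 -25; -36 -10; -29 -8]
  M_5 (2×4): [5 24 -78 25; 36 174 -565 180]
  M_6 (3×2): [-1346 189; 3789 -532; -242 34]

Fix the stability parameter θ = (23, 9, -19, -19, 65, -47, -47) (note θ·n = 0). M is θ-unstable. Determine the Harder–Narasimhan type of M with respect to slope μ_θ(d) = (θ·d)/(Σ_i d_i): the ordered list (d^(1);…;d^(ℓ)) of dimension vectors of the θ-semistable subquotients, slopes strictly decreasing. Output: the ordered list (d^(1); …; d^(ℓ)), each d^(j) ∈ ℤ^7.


Barcode: M ≅ I[1,1], I[2,7], I[4,7], I[5,5]^2, I[7,7]. HN layers by μ_θ (5 steps, strictly decreasing):
  μ^(1)=65; μ^(2)=23; μ^(3)=-29/3; μ^(4)=-19; μ^(5)=-47

((0, 0, 0, 0, 2, 0, 0); (1, 0, 0, 0, 0, 0, 0); (0, 1, 1, 1, 2, 2, 2); (0, 0, 0, 1, 0, 0, 0); (0, 0, 0, 0, 0, 0, 1))


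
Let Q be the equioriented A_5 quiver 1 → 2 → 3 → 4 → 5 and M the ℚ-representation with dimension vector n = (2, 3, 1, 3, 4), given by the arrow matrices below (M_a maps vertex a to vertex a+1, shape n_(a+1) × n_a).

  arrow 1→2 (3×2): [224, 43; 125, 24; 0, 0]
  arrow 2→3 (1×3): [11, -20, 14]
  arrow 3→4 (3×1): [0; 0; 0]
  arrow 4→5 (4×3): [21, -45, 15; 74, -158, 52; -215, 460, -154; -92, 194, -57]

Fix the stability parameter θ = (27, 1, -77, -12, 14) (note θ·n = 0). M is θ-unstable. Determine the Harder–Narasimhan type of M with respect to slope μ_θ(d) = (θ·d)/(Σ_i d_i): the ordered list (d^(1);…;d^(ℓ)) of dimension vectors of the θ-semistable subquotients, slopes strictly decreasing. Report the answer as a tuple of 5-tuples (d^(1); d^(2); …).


Interval decomposition of M: I[1,2], I[1,3], I[2,2], I[4,5]^3, I[5,5].
HN type (ℓ=4): μ^(1)=14; μ^(2)=1; μ^(3)=-12; μ^(4)=-49/3

((1, 1, 0, 0, 4); (0, 1, 0, 0, 0); (0, 0, 0, 3, 0); (1, 1, 1, 0, 0))


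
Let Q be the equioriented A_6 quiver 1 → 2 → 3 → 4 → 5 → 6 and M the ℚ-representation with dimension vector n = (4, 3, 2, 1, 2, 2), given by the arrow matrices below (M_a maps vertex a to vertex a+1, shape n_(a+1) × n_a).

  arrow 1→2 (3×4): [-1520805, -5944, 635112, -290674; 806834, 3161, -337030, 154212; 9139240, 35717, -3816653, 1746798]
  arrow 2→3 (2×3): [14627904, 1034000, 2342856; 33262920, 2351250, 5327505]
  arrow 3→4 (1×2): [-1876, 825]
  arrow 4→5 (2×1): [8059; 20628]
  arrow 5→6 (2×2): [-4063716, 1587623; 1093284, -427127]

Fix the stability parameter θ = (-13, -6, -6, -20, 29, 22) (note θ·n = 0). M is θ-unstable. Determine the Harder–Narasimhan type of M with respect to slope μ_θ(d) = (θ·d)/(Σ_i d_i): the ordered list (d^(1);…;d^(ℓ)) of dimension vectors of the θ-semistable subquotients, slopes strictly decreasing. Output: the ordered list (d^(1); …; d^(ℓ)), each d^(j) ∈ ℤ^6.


Via rank(M_{q-1}∘⋯∘M_p): M ≅ I[1,1], I[1,2]^2, I[1,5], I[3,3], I[5,6], I[6,6].
μ_θ-semistable layers: μ^(1)=29; μ^(2)=51/2; μ^(3)=22; μ^(4)=-6; μ^(5)=-32/3; μ^(6)=-13

((0, 0, 0, 0, 1, 0); (0, 0, 0, 0, 1, 1); (0, 0, 0, 0, 0, 1); (0, 2, 1, 0, 0, 0); (0, 1, 1, 1, 0, 0); (4, 0, 0, 0, 0, 0))


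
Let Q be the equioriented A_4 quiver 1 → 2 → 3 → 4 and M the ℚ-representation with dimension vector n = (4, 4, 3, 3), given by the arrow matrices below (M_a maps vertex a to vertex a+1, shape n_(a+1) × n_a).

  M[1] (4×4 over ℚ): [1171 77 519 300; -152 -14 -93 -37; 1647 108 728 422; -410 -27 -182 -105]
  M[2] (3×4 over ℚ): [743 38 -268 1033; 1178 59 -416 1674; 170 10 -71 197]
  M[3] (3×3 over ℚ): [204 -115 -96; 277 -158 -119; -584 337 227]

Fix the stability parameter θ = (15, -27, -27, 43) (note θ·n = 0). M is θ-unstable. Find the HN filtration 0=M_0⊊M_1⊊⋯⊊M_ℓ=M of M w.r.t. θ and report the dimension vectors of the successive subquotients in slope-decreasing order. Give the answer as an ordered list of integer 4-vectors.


Interval decomposition of M: I[1,2], I[1,4]^3.
HN type (ℓ=3): μ^(1)=43; μ^(2)=-6; μ^(3)=-13

((0, 0, 0, 3); (1, 1, 0, 0); (3, 3, 3, 0))


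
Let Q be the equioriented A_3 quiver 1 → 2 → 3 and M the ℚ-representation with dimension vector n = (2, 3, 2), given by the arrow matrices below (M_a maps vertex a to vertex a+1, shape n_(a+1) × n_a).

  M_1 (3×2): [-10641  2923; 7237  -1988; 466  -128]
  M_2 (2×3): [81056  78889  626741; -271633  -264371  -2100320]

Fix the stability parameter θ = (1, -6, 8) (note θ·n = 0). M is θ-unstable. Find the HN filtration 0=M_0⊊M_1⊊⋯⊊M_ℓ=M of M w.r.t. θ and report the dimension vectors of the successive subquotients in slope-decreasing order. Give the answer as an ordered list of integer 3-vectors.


Interval decomposition of M: I[1,3]^2, I[2,2].
HN type (ℓ=3): μ^(1)=8; μ^(2)=-5/2; μ^(3)=-6

((0, 0, 2); (2, 2, 0); (0, 1, 0))


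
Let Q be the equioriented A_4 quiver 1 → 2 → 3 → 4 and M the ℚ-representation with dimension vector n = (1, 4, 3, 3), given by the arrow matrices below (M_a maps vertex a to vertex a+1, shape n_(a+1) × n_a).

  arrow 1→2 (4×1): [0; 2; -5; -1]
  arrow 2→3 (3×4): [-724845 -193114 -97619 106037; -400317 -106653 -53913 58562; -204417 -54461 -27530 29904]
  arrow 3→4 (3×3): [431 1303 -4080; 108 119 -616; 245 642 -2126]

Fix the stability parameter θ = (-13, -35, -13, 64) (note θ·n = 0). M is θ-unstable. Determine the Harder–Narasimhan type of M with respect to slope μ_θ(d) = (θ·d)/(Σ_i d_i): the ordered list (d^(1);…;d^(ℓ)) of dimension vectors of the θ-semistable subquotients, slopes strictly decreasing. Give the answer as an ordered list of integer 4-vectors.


Interval decomposition of M: I[1,4], I[2,2], I[2,4]^2.
HN type (ℓ=4): μ^(1)=64; μ^(2)=-13; μ^(3)=-24; μ^(4)=-35

((0, 0, 0, 3); (0, 0, 3, 0); (1, 1, 0, 0); (0, 3, 0, 0))


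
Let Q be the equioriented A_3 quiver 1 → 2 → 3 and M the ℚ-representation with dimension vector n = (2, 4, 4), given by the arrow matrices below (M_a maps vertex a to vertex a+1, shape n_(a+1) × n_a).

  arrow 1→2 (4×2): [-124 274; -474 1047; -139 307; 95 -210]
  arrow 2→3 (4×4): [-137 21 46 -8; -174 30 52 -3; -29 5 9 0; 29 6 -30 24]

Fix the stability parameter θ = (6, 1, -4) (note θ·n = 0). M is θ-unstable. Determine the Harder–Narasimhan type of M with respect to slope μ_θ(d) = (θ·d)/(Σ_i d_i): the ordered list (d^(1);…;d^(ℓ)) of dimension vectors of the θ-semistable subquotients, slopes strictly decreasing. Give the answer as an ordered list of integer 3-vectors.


Via rank(M_{q-1}∘⋯∘M_p): M ≅ I[1,3]^2, I[2,3]^2.
μ_θ-semistable layers: μ^(1)=1; μ^(2)=-3/2

((2, 2, 2); (0, 2, 2))


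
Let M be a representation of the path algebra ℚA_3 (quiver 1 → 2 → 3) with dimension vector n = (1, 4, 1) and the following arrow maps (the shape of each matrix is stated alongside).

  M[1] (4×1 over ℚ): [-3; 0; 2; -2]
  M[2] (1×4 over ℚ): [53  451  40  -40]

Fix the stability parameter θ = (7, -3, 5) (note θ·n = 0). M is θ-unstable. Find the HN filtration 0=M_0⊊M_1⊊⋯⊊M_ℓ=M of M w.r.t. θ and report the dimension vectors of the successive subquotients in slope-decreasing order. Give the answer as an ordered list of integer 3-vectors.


Barcode: M ≅ I[1,3], I[2,2]^3. HN layers by μ_θ (3 steps, strictly decreasing):
  μ^(1)=5; μ^(2)=2; μ^(3)=-3

((0, 0, 1); (1, 1, 0); (0, 3, 0))


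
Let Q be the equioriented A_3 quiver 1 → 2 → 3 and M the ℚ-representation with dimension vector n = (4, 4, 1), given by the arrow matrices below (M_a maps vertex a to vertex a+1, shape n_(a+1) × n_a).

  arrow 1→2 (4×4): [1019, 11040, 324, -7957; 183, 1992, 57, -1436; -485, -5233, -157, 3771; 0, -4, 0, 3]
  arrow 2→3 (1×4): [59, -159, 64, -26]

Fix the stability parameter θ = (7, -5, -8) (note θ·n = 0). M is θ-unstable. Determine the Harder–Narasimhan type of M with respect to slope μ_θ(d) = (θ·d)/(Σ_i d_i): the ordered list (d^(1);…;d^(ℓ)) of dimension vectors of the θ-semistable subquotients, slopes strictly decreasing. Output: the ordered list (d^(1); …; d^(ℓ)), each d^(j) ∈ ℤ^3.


Barcode: M ≅ I[1,2]^3, I[1,3]. HN layers by μ_θ (2 steps, strictly decreasing):
  μ^(1)=1; μ^(2)=-2

((3, 3, 0); (1, 1, 1))
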